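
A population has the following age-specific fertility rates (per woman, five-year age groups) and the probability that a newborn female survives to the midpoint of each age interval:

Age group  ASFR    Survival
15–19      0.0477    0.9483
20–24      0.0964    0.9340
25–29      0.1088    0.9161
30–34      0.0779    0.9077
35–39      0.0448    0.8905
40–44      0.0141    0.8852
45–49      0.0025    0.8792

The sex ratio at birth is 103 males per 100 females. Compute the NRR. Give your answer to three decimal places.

Proportion female at birth = 100 / (100 + 103) = 0.49261.
Each age group contributes 5 × ASFR × survival:
  15–19: 5 × 0.0477 × 0.9483 = 0.22617
  20–24: 5 × 0.0964 × 0.9340 = 0.45019
  25–29: 5 × 0.1088 × 0.9161 = 0.49836
  30–34: 5 × 0.0779 × 0.9077 = 0.35355
  35–39: 5 × 0.0448 × 0.8905 = 0.19947
  40–44: 5 × 0.0141 × 0.8852 = 0.06241
  45–49: 5 × 0.0025 × 0.8792 = 0.01099
Sum = 1.80114
NRR = 0.49261 × 1.80114 = 0.88726
NRR < 1, so the cohort does not fully replace itself.

0.887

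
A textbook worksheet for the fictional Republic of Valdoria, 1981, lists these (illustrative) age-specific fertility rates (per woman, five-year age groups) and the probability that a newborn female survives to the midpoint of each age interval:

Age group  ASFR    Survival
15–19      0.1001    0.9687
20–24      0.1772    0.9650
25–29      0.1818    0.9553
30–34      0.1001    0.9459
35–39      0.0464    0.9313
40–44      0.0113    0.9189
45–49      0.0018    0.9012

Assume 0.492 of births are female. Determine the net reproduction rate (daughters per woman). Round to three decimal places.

1.455

Proportion female at birth = 0.492.
Each age group contributes 5 × ASFR × survival:
  15–19: 5 × 0.1001 × 0.9687 = 0.48483
  20–24: 5 × 0.1772 × 0.9650 = 0.85499
  25–29: 5 × 0.1818 × 0.9553 = 0.86837
  30–34: 5 × 0.1001 × 0.9459 = 0.47342
  35–39: 5 × 0.0464 × 0.9313 = 0.21606
  40–44: 5 × 0.0113 × 0.9189 = 0.05192
  45–49: 5 × 0.0018 × 0.9012 = 0.00811
Sum = 2.95770
NRR = 0.492 × 2.95770 = 1.45519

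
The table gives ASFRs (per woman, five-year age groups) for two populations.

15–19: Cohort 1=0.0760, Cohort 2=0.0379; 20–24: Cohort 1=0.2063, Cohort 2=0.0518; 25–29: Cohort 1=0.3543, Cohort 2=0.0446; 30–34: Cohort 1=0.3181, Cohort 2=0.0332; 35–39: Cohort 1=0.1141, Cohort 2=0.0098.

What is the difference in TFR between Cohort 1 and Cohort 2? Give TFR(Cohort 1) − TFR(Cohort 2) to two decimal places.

Cohort 1:
  Sum of ASFRs = 0.0760 + 0.2063 + 0.3543 + 0.3181 + 0.1141 = 1.0688
  TFR = 5 × 1.0688 = 5.344
Cohort 2:
  Sum of ASFRs = 0.0379 + 0.0518 + 0.0446 + 0.0332 + 0.0098 = 0.1773
  TFR = 5 × 0.1773 = 0.8865
Difference = 5.344 − 0.8865 = 4.4575

4.46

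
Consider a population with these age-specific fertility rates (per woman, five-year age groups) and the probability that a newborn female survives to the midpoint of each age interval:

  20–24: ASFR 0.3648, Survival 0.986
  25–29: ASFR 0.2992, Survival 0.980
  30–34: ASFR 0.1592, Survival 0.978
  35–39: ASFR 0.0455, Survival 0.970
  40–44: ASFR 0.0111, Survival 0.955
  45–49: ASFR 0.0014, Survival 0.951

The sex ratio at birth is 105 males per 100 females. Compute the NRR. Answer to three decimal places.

2.109

Proportion female at birth = 100 / (100 + 105) = 0.48780.
Survival-weighted fertility by age (5·fₓ·Sₓ):
  20–24: 5 × 0.3648 × 0.986 = 1.79846
  25–29: 5 × 0.2992 × 0.980 = 1.46608
  30–34: 5 × 0.1592 × 0.978 = 0.77849
  35–39: 5 × 0.0455 × 0.970 = 0.22068
  40–44: 5 × 0.0111 × 0.955 = 0.05300
  45–49: 5 × 0.0014 × 0.951 = 0.00666
Sum = 4.32337
NRR = 0.48780 × 4.32337 = 2.10894
An NRR exceeding 1 indicates intrinsic growth under these rates.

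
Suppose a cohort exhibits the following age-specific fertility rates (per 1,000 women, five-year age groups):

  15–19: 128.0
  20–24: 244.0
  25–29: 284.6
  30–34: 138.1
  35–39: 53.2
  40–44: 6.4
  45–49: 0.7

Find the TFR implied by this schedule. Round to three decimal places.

4.275

Sum of ASFRs = 128.0 + 244.0 + 284.6 + 138.1 + 53.2 + 6.4 + 0.7 = 855.0
TFR = 5 × 855.0 / 1000 = 4.275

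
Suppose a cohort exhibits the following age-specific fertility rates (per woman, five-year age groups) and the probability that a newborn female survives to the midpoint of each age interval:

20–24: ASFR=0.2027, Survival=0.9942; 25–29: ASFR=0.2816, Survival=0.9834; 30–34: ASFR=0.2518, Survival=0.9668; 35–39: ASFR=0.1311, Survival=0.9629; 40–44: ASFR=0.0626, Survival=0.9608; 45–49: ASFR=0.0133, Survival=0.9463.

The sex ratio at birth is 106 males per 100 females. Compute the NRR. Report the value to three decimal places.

Proportion female at birth = 100 / (100 + 106) = 0.48544.
Weighting each age-specific rate by interval width and survival:
  20–24: 5 × 0.2027 × 0.9942 = 1.00762
  25–29: 5 × 0.2816 × 0.9834 = 1.38463
  30–34: 5 × 0.2518 × 0.9668 = 1.21720
  35–39: 5 × 0.1311 × 0.9629 = 0.63118
  40–44: 5 × 0.0626 × 0.9608 = 0.30073
  45–49: 5 × 0.0133 × 0.9463 = 0.06293
Sum = 4.60429
NRR = 0.48544 × 4.60429 = 2.23511

2.235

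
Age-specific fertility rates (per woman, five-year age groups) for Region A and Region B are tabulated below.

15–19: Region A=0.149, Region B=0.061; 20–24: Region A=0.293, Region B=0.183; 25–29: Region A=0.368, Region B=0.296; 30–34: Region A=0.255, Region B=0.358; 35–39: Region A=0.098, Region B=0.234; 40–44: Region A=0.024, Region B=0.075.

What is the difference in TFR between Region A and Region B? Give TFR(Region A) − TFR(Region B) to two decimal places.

-0.10

Region A:
  Sum of ASFRs = 0.149 + 0.293 + 0.368 + 0.255 + 0.098 + 0.024 = 1.187
  TFR = 5 × 1.187 = 5.935
Region B:
  Sum of ASFRs = 0.061 + 0.183 + 0.296 + 0.358 + 0.234 + 0.075 = 1.207
  TFR = 5 × 1.207 = 6.035
Difference = 5.935 − 6.035 = -0.1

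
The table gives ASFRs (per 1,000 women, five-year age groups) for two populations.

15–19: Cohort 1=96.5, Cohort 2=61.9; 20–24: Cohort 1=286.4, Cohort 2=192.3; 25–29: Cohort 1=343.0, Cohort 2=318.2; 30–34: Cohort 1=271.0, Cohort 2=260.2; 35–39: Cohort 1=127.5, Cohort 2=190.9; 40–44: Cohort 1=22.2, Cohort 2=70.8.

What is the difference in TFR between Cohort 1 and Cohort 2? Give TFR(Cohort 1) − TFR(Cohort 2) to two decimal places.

0.26

Cohort 1:
  Sum of ASFRs = 96.5 + 286.4 + 343.0 + 271.0 + 127.5 + 22.2 = 1146.6
  TFR = 5 × 1146.6 / 1000 = 5.733
Cohort 2:
  Sum of ASFRs = 61.9 + 192.3 + 318.2 + 260.2 + 190.9 + 70.8 = 1094.3
  TFR = 5 × 1094.3 / 1000 = 5.4715
Difference = 5.733 − 5.4715 = 0.2615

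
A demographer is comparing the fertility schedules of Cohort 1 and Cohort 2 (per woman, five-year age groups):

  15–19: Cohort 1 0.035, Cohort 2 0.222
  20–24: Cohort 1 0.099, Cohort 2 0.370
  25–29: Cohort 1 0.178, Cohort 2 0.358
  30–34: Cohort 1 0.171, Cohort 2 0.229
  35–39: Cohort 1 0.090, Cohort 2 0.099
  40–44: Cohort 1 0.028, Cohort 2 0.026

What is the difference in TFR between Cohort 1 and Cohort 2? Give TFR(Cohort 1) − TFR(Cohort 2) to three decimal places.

-3.515

Cohort 1:
  Sum of ASFRs = 0.035 + 0.099 + 0.178 + 0.171 + 0.090 + 0.028 = 0.601
  TFR = 5 × 0.601 = 3.005
Cohort 2:
  Sum of ASFRs = 0.222 + 0.370 + 0.358 + 0.229 + 0.099 + 0.026 = 1.304
  TFR = 5 × 1.304 = 6.52
Difference = 3.005 − 6.52 = -3.515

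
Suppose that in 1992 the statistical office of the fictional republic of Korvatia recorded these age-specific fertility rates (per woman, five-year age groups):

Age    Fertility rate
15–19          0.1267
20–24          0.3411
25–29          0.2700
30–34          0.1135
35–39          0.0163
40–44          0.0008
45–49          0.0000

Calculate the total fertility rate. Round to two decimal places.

Sum of ASFRs = 0.1267 + 0.3411 + 0.2700 + 0.1135 + 0.0163 + 0.0008 + 0.0000 = 0.8684
TFR = 5 × 0.8684 = 4.342

4.34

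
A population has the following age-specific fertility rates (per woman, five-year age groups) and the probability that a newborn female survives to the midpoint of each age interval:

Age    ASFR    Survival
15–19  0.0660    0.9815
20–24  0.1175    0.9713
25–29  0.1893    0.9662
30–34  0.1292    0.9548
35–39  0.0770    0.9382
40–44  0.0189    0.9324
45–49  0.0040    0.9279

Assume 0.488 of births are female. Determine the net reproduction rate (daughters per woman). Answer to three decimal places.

Proportion female at birth = 0.488.
Per-age-group product (5 × ASFR × survival probability):
  15–19: 5 × 0.0660 × 0.9815 = 0.32390
  20–24: 5 × 0.1175 × 0.9713 = 0.57064
  25–29: 5 × 0.1893 × 0.9662 = 0.91451
  30–34: 5 × 0.1292 × 0.9548 = 0.61680
  35–39: 5 × 0.0770 × 0.9382 = 0.36121
  40–44: 5 × 0.0189 × 0.9324 = 0.08811
  45–49: 5 × 0.0040 × 0.9279 = 0.01856
Sum = 2.89373
NRR = 0.488 × 2.89373 = 1.41214
With NRR above 1 the population is above replacement fertility.

1.412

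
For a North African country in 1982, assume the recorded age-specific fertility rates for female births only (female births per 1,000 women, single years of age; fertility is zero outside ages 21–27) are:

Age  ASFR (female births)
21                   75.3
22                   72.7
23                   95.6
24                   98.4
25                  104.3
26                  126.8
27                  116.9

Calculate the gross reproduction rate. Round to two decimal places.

Sum of female ASFRs = 75.3 + 72.7 + 95.6 + 98.4 + 104.3 + 126.8 + 116.9 = 690.0
GRR = 690.0 / 1000 = 0.69

0.69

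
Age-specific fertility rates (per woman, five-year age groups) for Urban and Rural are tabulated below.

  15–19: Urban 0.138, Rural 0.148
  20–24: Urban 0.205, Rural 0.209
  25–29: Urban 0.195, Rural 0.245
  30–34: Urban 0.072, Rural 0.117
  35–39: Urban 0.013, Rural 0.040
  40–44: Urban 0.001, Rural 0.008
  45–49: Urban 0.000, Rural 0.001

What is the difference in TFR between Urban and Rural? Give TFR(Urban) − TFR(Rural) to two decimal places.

-0.72

Urban:
  Sum of ASFRs = 0.138 + 0.205 + 0.195 + 0.072 + 0.013 + 0.001 + 0.000 = 0.624
  TFR = 5 × 0.624 = 3.12
Rural:
  Sum of ASFRs = 0.148 + 0.209 + 0.245 + 0.117 + 0.040 + 0.008 + 0.001 = 0.768
  TFR = 5 × 0.768 = 3.84
Difference = 3.12 − 3.84 = -0.72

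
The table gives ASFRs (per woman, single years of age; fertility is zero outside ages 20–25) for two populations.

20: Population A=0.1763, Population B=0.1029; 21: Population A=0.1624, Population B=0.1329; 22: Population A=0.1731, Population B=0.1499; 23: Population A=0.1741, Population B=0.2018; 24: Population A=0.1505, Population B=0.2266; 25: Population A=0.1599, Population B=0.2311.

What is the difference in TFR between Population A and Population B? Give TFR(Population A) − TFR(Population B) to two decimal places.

Population A:
  Sum of ASFRs = 0.1763 + 0.1624 + 0.1731 + 0.1741 + 0.1505 + 0.1599 = 0.9963
  TFR = 0.9963
Population B:
  Sum of ASFRs = 0.1029 + 0.1329 + 0.1499 + 0.2018 + 0.2266 + 0.2311 = 1.0452
  TFR = 1.0452
Difference = 0.9963 − 1.0452 = -0.0489

-0.05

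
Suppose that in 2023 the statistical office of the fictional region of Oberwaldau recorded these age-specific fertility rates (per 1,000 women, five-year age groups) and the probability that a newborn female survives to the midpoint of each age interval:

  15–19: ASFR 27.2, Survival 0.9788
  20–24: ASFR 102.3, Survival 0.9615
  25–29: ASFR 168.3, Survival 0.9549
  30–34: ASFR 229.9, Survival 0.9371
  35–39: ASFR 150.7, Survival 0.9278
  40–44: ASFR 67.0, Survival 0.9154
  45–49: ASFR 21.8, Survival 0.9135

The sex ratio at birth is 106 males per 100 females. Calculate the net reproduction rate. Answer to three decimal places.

1.753

Proportion female at birth = 100 / (100 + 106) = 0.48544.
Per-age-group product (5 × ASFR × survival probability):
  15–19: 5 × 27.2/1000 × 0.9788 = 0.13312
  20–24: 5 × 102.3/1000 × 0.9615 = 0.49181
  25–29: 5 × 168.3/1000 × 0.9549 = 0.80355
  30–34: 5 × 229.9/1000 × 0.9371 = 1.07720
  35–39: 5 × 150.7/1000 × 0.9278 = 0.69910
  40–44: 5 × 67.0/1000 × 0.9154 = 0.30666
  45–49: 5 × 21.8/1000 × 0.9135 = 0.09957
Sum = 3.61101
NRR = 0.48544 × 3.61101 = 1.75293
NRR > 1, so each generation more than replaces itself.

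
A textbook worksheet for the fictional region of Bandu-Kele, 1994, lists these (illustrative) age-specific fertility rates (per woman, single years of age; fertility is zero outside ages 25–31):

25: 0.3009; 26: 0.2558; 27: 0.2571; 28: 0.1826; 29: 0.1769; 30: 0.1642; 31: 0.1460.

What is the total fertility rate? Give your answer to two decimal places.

Sum of ASFRs = 0.3009 + 0.2558 + 0.2571 + 0.1826 + 0.1769 + 0.1642 + 0.1460 = 1.4835
TFR = 1.4835

1.48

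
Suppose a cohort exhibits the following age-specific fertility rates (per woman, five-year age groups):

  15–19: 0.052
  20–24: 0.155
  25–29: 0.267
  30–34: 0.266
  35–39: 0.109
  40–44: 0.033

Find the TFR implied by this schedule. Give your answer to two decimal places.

4.41

Sum of ASFRs = 0.052 + 0.155 + 0.267 + 0.266 + 0.109 + 0.033 = 0.882
TFR = 5 × 0.882 = 4.41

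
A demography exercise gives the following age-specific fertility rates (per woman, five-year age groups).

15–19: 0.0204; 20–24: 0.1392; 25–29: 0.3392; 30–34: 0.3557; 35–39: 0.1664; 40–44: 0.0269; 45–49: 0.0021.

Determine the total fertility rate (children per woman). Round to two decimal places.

5.25

Sum of ASFRs = 0.0204 + 0.1392 + 0.3392 + 0.3557 + 0.1664 + 0.0269 + 0.0021 = 1.0499
TFR = 5 × 1.0499 = 5.2495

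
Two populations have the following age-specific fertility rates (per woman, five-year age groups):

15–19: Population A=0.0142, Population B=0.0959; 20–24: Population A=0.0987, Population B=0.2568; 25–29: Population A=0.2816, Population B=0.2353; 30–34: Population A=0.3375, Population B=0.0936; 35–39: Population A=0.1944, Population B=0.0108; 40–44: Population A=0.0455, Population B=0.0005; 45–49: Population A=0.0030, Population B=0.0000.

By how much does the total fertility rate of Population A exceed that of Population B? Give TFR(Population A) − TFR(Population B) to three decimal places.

Population A:
  Sum of ASFRs = 0.0142 + 0.0987 + 0.2816 + 0.3375 + 0.1944 + 0.0455 + 0.0030 = 0.9749
  TFR = 5 × 0.9749 = 4.8745
Population B:
  Sum of ASFRs = 0.0959 + 0.2568 + 0.2353 + 0.0936 + 0.0108 + 0.0005 + 0.0000 = 0.6929
  TFR = 5 × 0.6929 = 3.4645
Difference = 4.8745 − 3.4645 = 1.41

1.410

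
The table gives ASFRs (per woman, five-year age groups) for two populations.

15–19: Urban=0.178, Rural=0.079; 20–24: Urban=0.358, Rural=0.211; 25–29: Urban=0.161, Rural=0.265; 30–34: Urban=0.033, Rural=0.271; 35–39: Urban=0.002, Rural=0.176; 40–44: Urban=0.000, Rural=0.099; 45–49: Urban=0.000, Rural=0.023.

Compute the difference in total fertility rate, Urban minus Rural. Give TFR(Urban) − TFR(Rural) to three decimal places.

Urban:
  Sum of ASFRs = 0.178 + 0.358 + 0.161 + 0.033 + 0.002 + 0.000 + 0.000 = 0.732
  TFR = 5 × 0.732 = 3.66
Rural:
  Sum of ASFRs = 0.079 + 0.211 + 0.265 + 0.271 + 0.176 + 0.099 + 0.023 = 1.124
  TFR = 5 × 1.124 = 5.62
Difference = 3.66 − 5.62 = -1.96

-1.960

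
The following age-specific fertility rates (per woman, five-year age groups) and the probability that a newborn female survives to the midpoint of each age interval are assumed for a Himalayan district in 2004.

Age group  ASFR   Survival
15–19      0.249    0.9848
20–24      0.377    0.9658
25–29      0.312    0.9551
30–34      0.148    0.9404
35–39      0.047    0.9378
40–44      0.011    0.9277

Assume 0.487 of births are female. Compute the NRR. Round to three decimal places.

2.680

Proportion female at birth = 0.487.
Weighting each age-specific rate by interval width and survival:
  15–19: 5 × 0.249 × 0.9848 = 1.22608
  20–24: 5 × 0.377 × 0.9658 = 1.82053
  25–29: 5 × 0.312 × 0.9551 = 1.48996
  30–34: 5 × 0.148 × 0.9404 = 0.69590
  35–39: 5 × 0.047 × 0.9378 = 0.22038
  40–44: 5 × 0.011 × 0.9277 = 0.05102
Sum = 5.50387
NRR = 0.487 × 5.50387 = 2.68038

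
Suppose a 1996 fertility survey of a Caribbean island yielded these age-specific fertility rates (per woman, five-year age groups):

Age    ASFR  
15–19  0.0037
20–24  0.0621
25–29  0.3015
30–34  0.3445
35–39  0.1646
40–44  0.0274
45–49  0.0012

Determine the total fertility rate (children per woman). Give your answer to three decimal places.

Sum of ASFRs = 0.0037 + 0.0621 + 0.3015 + 0.3445 + 0.1646 + 0.0274 + 0.0012 = 0.9050
TFR = 5 × 0.9050 = 4.525

4.525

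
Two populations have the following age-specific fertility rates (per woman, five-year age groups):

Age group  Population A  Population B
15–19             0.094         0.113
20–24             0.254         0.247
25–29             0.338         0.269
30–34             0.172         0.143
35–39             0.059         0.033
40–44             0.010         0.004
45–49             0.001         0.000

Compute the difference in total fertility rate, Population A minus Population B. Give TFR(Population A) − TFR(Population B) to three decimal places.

0.595

Population A:
  Sum of ASFRs = 0.094 + 0.254 + 0.338 + 0.172 + 0.059 + 0.010 + 0.001 = 0.928
  TFR = 5 × 0.928 = 4.64
Population B:
  Sum of ASFRs = 0.113 + 0.247 + 0.269 + 0.143 + 0.033 + 0.004 + 0.000 = 0.809
  TFR = 5 × 0.809 = 4.045
Difference = 4.64 − 4.045 = 0.595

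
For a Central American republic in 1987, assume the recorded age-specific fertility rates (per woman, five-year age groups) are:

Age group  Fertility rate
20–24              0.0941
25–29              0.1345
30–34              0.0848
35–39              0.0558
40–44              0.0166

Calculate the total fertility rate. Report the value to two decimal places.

1.93

Sum of ASFRs = 0.0941 + 0.1345 + 0.0848 + 0.0558 + 0.0166 = 0.3858
TFR = 5 × 0.3858 = 1.929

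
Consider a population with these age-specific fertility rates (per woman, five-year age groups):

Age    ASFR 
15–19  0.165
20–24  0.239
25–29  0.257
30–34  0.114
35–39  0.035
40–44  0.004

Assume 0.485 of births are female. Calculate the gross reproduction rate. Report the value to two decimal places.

Proportion female at birth = 0.485.
Sum of ASFRs = 0.165 + 0.239 + 0.257 + 0.114 + 0.035 + 0.004 = 0.814
TFR = 5 × 0.814 = 4.07
GRR = 0.485 × 4.07 = 1.97395

1.97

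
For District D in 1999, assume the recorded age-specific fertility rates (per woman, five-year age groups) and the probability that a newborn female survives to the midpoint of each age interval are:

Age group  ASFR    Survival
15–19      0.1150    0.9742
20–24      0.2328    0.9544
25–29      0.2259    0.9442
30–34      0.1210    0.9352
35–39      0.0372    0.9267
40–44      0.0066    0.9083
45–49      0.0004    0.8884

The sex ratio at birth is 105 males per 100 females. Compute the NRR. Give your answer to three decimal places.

Proportion female at birth = 100 / (100 + 105) = 0.48780.
Per-age-group product (5 × ASFR × survival probability):
  15–19: 5 × 0.1150 × 0.9742 = 0.56017
  20–24: 5 × 0.2328 × 0.9544 = 1.11092
  25–29: 5 × 0.2259 × 0.9442 = 1.06647
  30–34: 5 × 0.1210 × 0.9352 = 0.56580
  35–39: 5 × 0.0372 × 0.9267 = 0.17237
  40–44: 5 × 0.0066 × 0.9083 = 0.02997
  45–49: 5 × 0.0004 × 0.8884 = 0.00178
Sum = 3.50748
NRR = 0.48780 × 3.50748 = 1.71095

1.711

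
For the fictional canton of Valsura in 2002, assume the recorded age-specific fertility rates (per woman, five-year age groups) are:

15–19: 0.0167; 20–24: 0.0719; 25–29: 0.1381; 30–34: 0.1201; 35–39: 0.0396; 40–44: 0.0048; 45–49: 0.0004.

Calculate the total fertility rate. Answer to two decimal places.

Sum of ASFRs = 0.0167 + 0.0719 + 0.1381 + 0.1201 + 0.0396 + 0.0048 + 0.0004 = 0.3916
TFR = 5 × 0.3916 = 1.958

1.96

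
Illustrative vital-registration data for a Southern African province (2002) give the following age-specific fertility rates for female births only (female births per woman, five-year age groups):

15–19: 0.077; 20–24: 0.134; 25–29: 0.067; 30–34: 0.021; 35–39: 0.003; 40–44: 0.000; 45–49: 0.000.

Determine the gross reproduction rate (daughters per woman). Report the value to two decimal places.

Sum of female ASFRs = 0.077 + 0.134 + 0.067 + 0.021 + 0.003 + 0.000 + 0.000 = 0.302
GRR = 5 × 0.302 = 1.51

1.51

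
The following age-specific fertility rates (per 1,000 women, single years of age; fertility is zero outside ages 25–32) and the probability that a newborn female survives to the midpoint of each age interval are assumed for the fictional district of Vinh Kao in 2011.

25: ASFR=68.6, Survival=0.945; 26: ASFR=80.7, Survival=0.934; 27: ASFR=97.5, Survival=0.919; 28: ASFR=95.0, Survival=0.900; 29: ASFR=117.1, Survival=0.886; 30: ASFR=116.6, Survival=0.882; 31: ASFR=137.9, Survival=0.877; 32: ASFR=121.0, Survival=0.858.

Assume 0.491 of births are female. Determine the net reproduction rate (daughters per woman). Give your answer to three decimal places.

Proportion female at birth = 0.491.
Each age group contributes 1 × ASFR × survival:
  25: 1 × 68.6/1000 × 0.945 = 0.06483
  26: 1 × 80.7/1000 × 0.934 = 0.07537
  27: 1 × 97.5/1000 × 0.919 = 0.08960
  28: 1 × 95.0/1000 × 0.900 = 0.08550
  29: 1 × 117.1/1000 × 0.886 = 0.10375
  30: 1 × 116.6/1000 × 0.882 = 0.10284
  31: 1 × 137.9/1000 × 0.877 = 0.12094
  32: 1 × 121.0/1000 × 0.858 = 0.10382
Sum = 0.74665
NRR = 0.491 × 0.74665 = 0.36661
An NRR under 1 implies long-run decline under these rates.

0.367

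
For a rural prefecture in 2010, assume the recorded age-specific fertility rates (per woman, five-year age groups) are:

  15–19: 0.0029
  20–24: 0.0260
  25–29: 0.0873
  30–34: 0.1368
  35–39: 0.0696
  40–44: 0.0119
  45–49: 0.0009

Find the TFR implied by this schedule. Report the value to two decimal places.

1.68

Sum of ASFRs = 0.0029 + 0.0260 + 0.0873 + 0.1368 + 0.0696 + 0.0119 + 0.0009 = 0.3354
TFR = 5 × 0.3354 = 1.677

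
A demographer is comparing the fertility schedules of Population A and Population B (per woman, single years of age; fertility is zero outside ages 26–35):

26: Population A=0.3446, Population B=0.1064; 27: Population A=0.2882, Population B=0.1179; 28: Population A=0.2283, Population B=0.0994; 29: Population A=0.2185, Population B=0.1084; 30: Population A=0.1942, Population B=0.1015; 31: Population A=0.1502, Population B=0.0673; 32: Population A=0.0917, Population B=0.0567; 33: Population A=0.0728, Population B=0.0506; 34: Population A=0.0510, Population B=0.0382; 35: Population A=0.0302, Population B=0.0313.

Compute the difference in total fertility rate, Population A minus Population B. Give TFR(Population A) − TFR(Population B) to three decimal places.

Population A:
  Sum of ASFRs = 0.3446 + 0.2882 + 0.2283 + 0.2185 + 0.1942 + 0.1502 + 0.0917 + 0.0728 + 0.0510 + 0.0302 = 1.6697
  TFR = 1.6697
Population B:
  Sum of ASFRs = 0.1064 + 0.1179 + 0.0994 + 0.1084 + 0.1015 + 0.0673 + 0.0567 + 0.0506 + 0.0382 + 0.0313 = 0.7777
  TFR = 0.7777
Difference = 1.6697 − 0.7777 = 0.892

0.892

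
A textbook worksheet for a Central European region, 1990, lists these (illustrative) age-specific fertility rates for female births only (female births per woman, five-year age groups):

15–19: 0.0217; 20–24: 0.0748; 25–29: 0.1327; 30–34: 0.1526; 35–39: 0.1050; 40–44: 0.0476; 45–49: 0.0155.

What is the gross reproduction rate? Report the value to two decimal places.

Sum of female ASFRs = 0.0217 + 0.0748 + 0.1327 + 0.1526 + 0.1050 + 0.0476 + 0.0155 = 0.5499
GRR = 5 × 0.5499 = 2.7495

2.75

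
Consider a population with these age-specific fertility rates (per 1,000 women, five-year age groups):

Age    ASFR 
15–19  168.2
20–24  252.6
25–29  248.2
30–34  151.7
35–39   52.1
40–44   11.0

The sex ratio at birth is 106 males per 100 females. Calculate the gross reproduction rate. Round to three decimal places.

Proportion female at birth = 100 / (100 + 106) = 0.48544.
Sum of ASFRs = 168.2 + 252.6 + 248.2 + 151.7 + 52.1 + 11.0 = 883.8
TFR = 5 × 883.8 / 1000 = 4.419
GRR = 0.48544 × 4.419 = 2.14516

2.145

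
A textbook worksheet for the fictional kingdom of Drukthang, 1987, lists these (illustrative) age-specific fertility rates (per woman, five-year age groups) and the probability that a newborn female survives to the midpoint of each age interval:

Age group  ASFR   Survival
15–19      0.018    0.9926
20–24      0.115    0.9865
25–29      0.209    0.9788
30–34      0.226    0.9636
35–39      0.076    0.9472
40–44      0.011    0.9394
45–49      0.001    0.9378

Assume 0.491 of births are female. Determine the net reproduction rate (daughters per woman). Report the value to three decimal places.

1.564

Proportion female at birth = 0.491.
Per-age-group product (5 × ASFR × survival probability):
  15–19: 5 × 0.018 × 0.9926 = 0.08933
  20–24: 5 × 0.115 × 0.9865 = 0.56724
  25–29: 5 × 0.209 × 0.9788 = 1.02285
  30–34: 5 × 0.226 × 0.9636 = 1.08887
  35–39: 5 × 0.076 × 0.9472 = 0.35994
  40–44: 5 × 0.011 × 0.9394 = 0.05167
  45–49: 5 × 0.001 × 0.9378 = 0.00469
Sum = 3.18459
NRR = 0.491 × 3.18459 = 1.56363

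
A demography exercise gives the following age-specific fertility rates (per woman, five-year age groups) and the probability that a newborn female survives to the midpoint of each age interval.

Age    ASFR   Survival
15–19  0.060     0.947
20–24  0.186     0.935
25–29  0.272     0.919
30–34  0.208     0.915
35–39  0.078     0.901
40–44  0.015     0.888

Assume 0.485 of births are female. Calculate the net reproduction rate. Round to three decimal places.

Proportion female at birth = 0.485.
Survival-weighted fertility by age (5·fₓ·Sₓ):
  15–19: 5 × 0.060 × 0.947 = 0.28410
  20–24: 5 × 0.186 × 0.935 = 0.86955
  25–29: 5 × 0.272 × 0.919 = 1.24984
  30–34: 5 × 0.208 × 0.915 = 0.95160
  35–39: 5 × 0.078 × 0.901 = 0.35139
  40–44: 5 × 0.015 × 0.888 = 0.06660
Sum = 3.77308
NRR = 0.485 × 3.77308 = 1.82994

1.830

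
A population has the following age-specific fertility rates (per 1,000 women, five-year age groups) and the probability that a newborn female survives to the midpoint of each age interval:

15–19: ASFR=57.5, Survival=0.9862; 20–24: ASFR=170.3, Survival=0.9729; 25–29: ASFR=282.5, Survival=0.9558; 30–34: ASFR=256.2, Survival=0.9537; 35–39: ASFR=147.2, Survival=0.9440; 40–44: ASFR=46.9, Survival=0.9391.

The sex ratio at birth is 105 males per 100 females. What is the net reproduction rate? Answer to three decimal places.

2.243

Proportion female at birth = 100 / (100 + 105) = 0.48780.
Per-age-group product (5 × ASFR × survival probability):
  15–19: 5 × 57.5/1000 × 0.9862 = 0.28353
  20–24: 5 × 170.3/1000 × 0.9729 = 0.82842
  25–29: 5 × 282.5/1000 × 0.9558 = 1.35007
  30–34: 5 × 256.2/1000 × 0.9537 = 1.22169
  35–39: 5 × 147.2/1000 × 0.9440 = 0.69478
  40–44: 5 × 46.9/1000 × 0.9391 = 0.22022
Sum = 4.59871
NRR = 0.48780 × 4.59871 = 2.24325
With NRR above 1 the population is above replacement fertility.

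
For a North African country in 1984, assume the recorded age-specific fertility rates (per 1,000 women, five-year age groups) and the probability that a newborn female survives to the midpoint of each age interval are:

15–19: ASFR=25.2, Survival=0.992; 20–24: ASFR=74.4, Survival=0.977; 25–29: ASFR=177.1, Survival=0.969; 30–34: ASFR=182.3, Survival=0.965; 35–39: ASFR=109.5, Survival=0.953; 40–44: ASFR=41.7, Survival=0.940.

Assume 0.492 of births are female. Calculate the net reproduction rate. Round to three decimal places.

1.448

Proportion female at birth = 0.492.
Each age group contributes 5 × ASFR × survival:
  15–19: 5 × 25.2/1000 × 0.992 = 0.12499
  20–24: 5 × 74.4/1000 × 0.977 = 0.36344
  25–29: 5 × 177.1/1000 × 0.969 = 0.85805
  30–34: 5 × 182.3/1000 × 0.965 = 0.87960
  35–39: 5 × 109.5/1000 × 0.953 = 0.52177
  40–44: 5 × 41.7/1000 × 0.940 = 0.19599
Sum = 2.94384
NRR = 0.492 × 2.94384 = 1.44837
An NRR exceeding 1 indicates intrinsic growth under these rates.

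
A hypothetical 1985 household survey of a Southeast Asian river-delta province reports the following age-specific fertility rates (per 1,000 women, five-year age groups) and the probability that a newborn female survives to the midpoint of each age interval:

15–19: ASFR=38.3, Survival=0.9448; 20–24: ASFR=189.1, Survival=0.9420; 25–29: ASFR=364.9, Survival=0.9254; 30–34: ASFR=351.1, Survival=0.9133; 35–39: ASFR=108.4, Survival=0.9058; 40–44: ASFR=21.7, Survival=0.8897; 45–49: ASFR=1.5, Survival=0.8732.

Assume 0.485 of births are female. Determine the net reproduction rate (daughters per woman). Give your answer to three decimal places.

2.404

Proportion female at birth = 0.485.
Weighting each age-specific rate by interval width and survival:
  15–19: 5 × 38.3/1000 × 0.9448 = 0.18093
  20–24: 5 × 189.1/1000 × 0.9420 = 0.89066
  25–29: 5 × 364.9/1000 × 0.9254 = 1.68839
  30–34: 5 × 351.1/1000 × 0.9133 = 1.60330
  35–39: 5 × 108.4/1000 × 0.9058 = 0.49094
  40–44: 5 × 21.7/1000 × 0.8897 = 0.09653
  45–49: 5 × 1.5/1000 × 0.8732 = 0.00655
Sum = 4.95730
NRR = 0.485 × 4.95730 = 2.40429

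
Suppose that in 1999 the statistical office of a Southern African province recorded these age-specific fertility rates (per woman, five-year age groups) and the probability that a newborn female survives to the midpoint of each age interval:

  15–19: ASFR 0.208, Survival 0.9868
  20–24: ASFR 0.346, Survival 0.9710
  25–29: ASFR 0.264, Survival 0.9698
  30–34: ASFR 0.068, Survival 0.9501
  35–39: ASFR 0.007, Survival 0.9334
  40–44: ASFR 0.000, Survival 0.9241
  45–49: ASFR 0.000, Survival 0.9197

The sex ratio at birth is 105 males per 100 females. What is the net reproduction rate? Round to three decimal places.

2.118

Proportion female at birth = 100 / (100 + 105) = 0.48780.
Survival-weighted fertility by age (5·fₓ·Sₓ):
  15–19: 5 × 0.208 × 0.9868 = 1.02627
  20–24: 5 × 0.346 × 0.9710 = 1.67983
  25–29: 5 × 0.264 × 0.9698 = 1.28014
  30–34: 5 × 0.068 × 0.9501 = 0.32303
  35–39: 5 × 0.007 × 0.9334 = 0.03267
  40–44: 5 × 0.000 × 0.9241 = 0.00000
  45–49: 5 × 0.000 × 0.9197 = 0.00000
Sum = 4.34194
NRR = 0.48780 × 4.34194 = 2.11800
NRR > 1, so each generation more than replaces itself.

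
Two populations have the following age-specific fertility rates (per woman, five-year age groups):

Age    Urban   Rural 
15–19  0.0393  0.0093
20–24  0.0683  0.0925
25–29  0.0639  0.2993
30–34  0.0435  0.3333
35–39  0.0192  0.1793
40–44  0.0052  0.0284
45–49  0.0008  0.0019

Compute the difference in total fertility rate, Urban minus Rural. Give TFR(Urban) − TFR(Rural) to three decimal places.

Urban:
  Sum of ASFRs = 0.0393 + 0.0683 + 0.0639 + 0.0435 + 0.0192 + 0.0052 + 0.0008 = 0.2402
  TFR = 5 × 0.2402 = 1.201
Rural:
  Sum of ASFRs = 0.0093 + 0.0925 + 0.2993 + 0.3333 + 0.1793 + 0.0284 + 0.0019 = 0.9440
  TFR = 5 × 0.9440 = 4.72
Difference = 1.201 − 4.72 = -3.519

-3.519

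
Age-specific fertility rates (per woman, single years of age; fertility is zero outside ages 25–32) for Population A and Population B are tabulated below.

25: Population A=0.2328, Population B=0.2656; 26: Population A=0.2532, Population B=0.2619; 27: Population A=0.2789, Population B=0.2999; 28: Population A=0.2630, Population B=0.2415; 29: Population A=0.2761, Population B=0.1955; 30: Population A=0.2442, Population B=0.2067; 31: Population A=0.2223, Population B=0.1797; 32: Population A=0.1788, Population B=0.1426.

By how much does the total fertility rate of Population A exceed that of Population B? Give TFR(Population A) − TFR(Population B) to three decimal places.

Population A:
  Sum of ASFRs = 0.2328 + 0.2532 + 0.2789 + 0.2630 + 0.2761 + 0.2442 + 0.2223 + 0.1788 = 1.9493
  TFR = 1.9493
Population B:
  Sum of ASFRs = 0.2656 + 0.2619 + 0.2999 + 0.2415 + 0.1955 + 0.2067 + 0.1797 + 0.1426 = 1.7934
  TFR = 1.7934
Difference = 1.9493 − 1.7934 = 0.1559

0.156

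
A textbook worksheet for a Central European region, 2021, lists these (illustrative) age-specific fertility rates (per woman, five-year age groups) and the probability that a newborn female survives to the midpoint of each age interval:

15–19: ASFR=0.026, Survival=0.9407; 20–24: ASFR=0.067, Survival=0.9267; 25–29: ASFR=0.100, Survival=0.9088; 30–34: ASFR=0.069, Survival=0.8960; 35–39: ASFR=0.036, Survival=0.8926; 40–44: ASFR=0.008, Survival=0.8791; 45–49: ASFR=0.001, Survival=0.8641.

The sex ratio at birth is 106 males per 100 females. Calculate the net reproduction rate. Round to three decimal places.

0.678

Proportion female at birth = 100 / (100 + 106) = 0.48544.
Per-age-group product (5 × ASFR × survival probability):
  15–19: 5 × 0.026 × 0.9407 = 0.12229
  20–24: 5 × 0.067 × 0.9267 = 0.31044
  25–29: 5 × 0.100 × 0.9088 = 0.45440
  30–34: 5 × 0.069 × 0.8960 = 0.30912
  35–39: 5 × 0.036 × 0.8926 = 0.16067
  40–44: 5 × 0.008 × 0.8791 = 0.03516
  45–49: 5 × 0.001 × 0.8641 = 0.00432
Sum = 1.39640
NRR = 0.48544 × 1.39640 = 0.67787
An NRR under 1 implies long-run decline under these rates.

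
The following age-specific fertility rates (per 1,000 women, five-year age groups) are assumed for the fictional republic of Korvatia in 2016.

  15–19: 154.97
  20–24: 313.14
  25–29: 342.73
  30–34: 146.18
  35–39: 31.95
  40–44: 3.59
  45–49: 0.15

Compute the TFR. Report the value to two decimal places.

4.96

Sum of ASFRs = 154.97 + 313.14 + 342.73 + 146.18 + 31.95 + 3.59 + 0.15 = 992.71
TFR = 5 × 992.71 / 1000 = 4.96355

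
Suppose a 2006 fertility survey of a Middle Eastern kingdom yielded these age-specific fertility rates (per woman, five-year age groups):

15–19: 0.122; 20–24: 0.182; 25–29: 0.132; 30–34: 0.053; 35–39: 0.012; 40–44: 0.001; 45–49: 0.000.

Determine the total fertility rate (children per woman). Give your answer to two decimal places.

Sum of ASFRs = 0.122 + 0.182 + 0.132 + 0.053 + 0.012 + 0.001 + 0.000 = 0.502
TFR = 5 × 0.502 = 2.51

2.51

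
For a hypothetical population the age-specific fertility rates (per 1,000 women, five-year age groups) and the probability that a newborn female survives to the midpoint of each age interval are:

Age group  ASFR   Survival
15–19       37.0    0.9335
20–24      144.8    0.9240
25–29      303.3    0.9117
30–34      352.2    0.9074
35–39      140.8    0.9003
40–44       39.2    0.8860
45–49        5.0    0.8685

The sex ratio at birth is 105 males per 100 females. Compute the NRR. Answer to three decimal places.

2.269

Proportion female at birth = 100 / (100 + 105) = 0.48780.
Each age group contributes 5 × ASFR × survival:
  15–19: 5 × 37.0/1000 × 0.9335 = 0.17270
  20–24: 5 × 144.8/1000 × 0.9240 = 0.66898
  25–29: 5 × 303.3/1000 × 0.9117 = 1.38259
  30–34: 5 × 352.2/1000 × 0.9074 = 1.59793
  35–39: 5 × 140.8/1000 × 0.9003 = 0.63381
  40–44: 5 × 39.2/1000 × 0.8860 = 0.17366
  45–49: 5 × 5.0/1000 × 0.8685 = 0.02171
Sum = 4.65138
NRR = 0.48780 × 4.65138 = 2.26894
NRR > 1, so each generation more than replaces itself.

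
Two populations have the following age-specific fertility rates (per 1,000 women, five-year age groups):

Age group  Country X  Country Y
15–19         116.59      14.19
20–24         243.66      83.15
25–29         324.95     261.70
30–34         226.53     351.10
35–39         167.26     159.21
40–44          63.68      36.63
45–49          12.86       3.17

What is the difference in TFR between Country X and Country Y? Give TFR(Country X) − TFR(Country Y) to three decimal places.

1.232

Country X:
  Sum of ASFRs = 116.59 + 243.66 + 324.95 + 226.53 + 167.26 + 63.68 + 12.86 = 1155.53
  TFR = 5 × 1155.53 / 1000 = 5.77765
Country Y:
  Sum of ASFRs = 14.19 + 83.15 + 261.70 + 351.10 + 159.21 + 36.63 + 3.17 = 909.15
  TFR = 5 × 909.15 / 1000 = 4.54575
Difference = 5.77765 − 4.54575 = 1.2319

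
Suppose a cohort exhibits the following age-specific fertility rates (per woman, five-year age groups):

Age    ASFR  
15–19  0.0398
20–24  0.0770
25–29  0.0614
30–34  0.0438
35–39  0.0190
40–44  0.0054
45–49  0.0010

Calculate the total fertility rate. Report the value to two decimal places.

1.24

Sum of ASFRs = 0.0398 + 0.0770 + 0.0614 + 0.0438 + 0.0190 + 0.0054 + 0.0010 = 0.2474
TFR = 5 × 0.2474 = 1.237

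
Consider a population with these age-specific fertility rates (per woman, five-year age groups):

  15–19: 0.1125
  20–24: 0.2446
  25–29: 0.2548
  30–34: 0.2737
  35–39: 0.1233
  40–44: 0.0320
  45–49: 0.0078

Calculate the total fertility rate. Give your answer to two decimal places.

5.24

Sum of ASFRs = 0.1125 + 0.2446 + 0.2548 + 0.2737 + 0.1233 + 0.0320 + 0.0078 = 1.0487
TFR = 5 × 1.0487 = 5.2435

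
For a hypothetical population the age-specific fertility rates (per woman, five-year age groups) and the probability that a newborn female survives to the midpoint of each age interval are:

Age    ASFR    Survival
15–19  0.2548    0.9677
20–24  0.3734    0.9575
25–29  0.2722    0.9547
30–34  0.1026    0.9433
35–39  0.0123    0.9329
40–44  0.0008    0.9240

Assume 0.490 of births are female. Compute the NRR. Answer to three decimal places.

2.384

Proportion female at birth = 0.490.
Survival-weighted fertility by age (5·fₓ·Sₓ):
  15–19: 5 × 0.2548 × 0.9677 = 1.23285
  20–24: 5 × 0.3734 × 0.9575 = 1.78765
  25–29: 5 × 0.2722 × 0.9547 = 1.29935
  30–34: 5 × 0.1026 × 0.9433 = 0.48391
  35–39: 5 × 0.0123 × 0.9329 = 0.05737
  40–44: 5 × 0.0008 × 0.9240 = 0.00370
Sum = 4.86483
NRR = 0.490 × 4.86483 = 2.38377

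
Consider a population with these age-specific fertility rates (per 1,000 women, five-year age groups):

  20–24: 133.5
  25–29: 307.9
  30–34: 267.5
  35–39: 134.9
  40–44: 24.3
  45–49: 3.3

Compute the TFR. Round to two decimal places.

Sum of ASFRs = 133.5 + 307.9 + 267.5 + 134.9 + 24.3 + 3.3 = 871.4
TFR = 5 × 871.4 / 1000 = 4.357

4.36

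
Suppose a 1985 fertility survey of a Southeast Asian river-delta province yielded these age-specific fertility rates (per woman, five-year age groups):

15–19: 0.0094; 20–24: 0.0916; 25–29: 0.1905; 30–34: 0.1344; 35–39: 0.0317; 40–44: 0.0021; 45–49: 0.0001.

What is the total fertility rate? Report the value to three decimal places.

2.299

Sum of ASFRs = 0.0094 + 0.0916 + 0.1905 + 0.1344 + 0.0317 + 0.0021 + 0.0001 = 0.4598
TFR = 5 × 0.4598 = 2.299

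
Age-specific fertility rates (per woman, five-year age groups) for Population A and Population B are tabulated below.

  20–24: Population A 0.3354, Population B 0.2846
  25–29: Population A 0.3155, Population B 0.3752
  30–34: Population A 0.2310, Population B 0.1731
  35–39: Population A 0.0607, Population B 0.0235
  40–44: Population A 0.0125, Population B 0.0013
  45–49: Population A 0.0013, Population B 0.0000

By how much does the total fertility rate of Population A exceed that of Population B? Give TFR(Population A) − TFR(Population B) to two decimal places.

0.49

Population A:
  Sum of ASFRs = 0.3354 + 0.3155 + 0.2310 + 0.0607 + 0.0125 + 0.0013 = 0.9564
  TFR = 5 × 0.9564 = 4.782
Population B:
  Sum of ASFRs = 0.2846 + 0.3752 + 0.1731 + 0.0235 + 0.0013 + 0.0000 = 0.8577
  TFR = 5 × 0.8577 = 4.2885
Difference = 4.782 − 4.2885 = 0.4935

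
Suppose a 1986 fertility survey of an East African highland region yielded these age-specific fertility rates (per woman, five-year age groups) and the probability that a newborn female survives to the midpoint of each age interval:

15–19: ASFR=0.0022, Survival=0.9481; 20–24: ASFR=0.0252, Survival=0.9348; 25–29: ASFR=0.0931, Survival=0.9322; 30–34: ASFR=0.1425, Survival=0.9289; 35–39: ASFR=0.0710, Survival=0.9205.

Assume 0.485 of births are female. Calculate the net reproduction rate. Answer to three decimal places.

0.752

Proportion female at birth = 0.485.
Each age group contributes 5 × ASFR × survival:
  15–19: 5 × 0.0022 × 0.9481 = 0.01043
  20–24: 5 × 0.0252 × 0.9348 = 0.11778
  25–29: 5 × 0.0931 × 0.9322 = 0.43394
  30–34: 5 × 0.1425 × 0.9289 = 0.66184
  35–39: 5 × 0.0710 × 0.9205 = 0.32678
Sum = 1.55077
NRR = 0.485 × 1.55077 = 0.75212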